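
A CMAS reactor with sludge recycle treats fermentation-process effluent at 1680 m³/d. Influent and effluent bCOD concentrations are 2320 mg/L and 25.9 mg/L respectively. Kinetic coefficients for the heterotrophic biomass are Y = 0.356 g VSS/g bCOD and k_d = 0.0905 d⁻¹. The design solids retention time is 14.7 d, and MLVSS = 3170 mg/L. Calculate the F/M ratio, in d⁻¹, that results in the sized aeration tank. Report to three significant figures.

F/M ≈ 0.450 d⁻¹

From the SRT design equation V = Y Q (S₀−S) θ_c / [X (1 + k_d θ_c)] = 0.356 × 1680 × (2320 − 25.9) × 14.7 / [3170 × (1 + 0.0905 × 14.7)] = 2.02×10^7 / 7387 = 2730 m³.
Food-to-microorganism ratio F/M = Q S₀ / (V X) = 1680 × 2320 / (2730 × 3170) = 0.4503 d⁻¹.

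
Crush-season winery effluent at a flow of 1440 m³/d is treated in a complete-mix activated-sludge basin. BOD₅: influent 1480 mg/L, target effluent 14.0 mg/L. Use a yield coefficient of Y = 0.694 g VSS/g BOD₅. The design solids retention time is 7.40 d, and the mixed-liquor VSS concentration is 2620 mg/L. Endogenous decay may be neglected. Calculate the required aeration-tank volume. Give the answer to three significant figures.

With k_d = 0 the design equation reduces to V = Y Q (S₀−S) θ_c / X = 0.694 × 1440 × (1480 − 14.0) × 7.40 / 2620 = 4138 m³.

V ≈ 4140 m³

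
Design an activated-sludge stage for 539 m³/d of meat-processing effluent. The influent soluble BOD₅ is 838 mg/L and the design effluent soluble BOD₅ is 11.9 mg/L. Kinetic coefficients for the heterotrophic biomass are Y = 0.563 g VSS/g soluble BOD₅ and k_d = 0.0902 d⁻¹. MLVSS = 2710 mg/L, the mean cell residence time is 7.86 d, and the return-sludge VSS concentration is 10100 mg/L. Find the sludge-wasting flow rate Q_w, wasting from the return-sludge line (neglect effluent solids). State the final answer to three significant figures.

Rearranging the biomass balance for a CMAS with decay, V = Y·Q·ΔS·θ_c / [X·(1+k_d θ_c)] = 0.563 × 539 × (838 − 11.9) × 7.86 / [2710 × (1 + 0.0902 × 7.86)] = 1.97×10^6 / 4631 = 425.4 m³.
θ_c = V·X/(Q_w·X_r) when wasting from the recycle, so Q_w = V·X/(θ_c·X_r) = 425.4 × 2710 / (7.86 × 10100) = 14.52 m³/d.

Q_w ≈ 14.5 m³/d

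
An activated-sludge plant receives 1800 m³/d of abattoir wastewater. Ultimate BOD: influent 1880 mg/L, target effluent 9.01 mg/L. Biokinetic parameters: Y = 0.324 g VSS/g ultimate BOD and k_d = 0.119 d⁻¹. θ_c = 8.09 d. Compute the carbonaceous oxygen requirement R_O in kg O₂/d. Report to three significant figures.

Correct the yield for decay: Y_obs = Y/(1 + k_d θ_c) = 0.324 / (1 + 0.119 × 8.09) = 0.324 / 1.963 = 0.1651.
Mass of ultimate BOD removed per day: Q(S₀ − S) = 1800 × 1871 g/m³ = 3368 kg/d.
P_X = Y_obs·Q·(S₀ − S) = 0.1651 × 3368 = 555.9 kg VSS/d.
Carbonaceous O₂ demand = substrate oxidised − cell-mass equivalent = 3368 − 1.42 × 555.9 = 2578 kg O₂/d.

R_O ≈ 2580 kg O₂/d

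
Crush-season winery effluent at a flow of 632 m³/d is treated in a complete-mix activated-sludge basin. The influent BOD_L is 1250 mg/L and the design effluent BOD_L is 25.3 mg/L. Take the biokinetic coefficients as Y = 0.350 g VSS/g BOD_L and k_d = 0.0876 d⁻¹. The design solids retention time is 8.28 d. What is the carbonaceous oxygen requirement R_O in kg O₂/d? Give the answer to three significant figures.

Correct the yield for decay: Y_obs = Y/(1 + k_d θ_c) = 0.350 / (1 + 0.0876 × 8.28) = 0.350 / 1.725 = 0.2029.
Q·(S₀ − S) = 632 × (1250 − 25.3) × 10⁻³ = 774.0 kg/d removed.
P_X = Y_obs·Q·(S₀ − S) = 0.2029 × 774.0 = 157.0 kg VSS/d.
R_O = Q·(S₀ − S) − 1.42·P_X = 774.0 − 1.42 × 157.0 = 551.0 kg O₂/d.

R_O ≈ 551 kg O₂/d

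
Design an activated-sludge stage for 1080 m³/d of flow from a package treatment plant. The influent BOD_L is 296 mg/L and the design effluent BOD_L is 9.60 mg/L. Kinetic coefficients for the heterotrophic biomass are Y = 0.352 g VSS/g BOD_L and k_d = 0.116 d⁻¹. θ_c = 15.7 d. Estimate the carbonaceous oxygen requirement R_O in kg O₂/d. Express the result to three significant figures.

R_O ≈ 255 kg O₂/d

Observed yield with endogenous decay: Y_obs = Y / (1 + k_d·θ_c) = 0.352 / (1 + 0.116 × 15.7) = 0.352 / 2.821 = 0.1248 g VSS/g BOD_L.
Q·(S₀ − S) = 1080 × (296 − 9.60) × 10⁻³ = 309.3 kg/d removed.
Biomass synthesised: P_X = Y_obs × 309.3 = 38.59 kg VSS/d.
Carbonaceous O₂ demand = substrate oxidised − cell-mass equivalent = 309.3 − 1.42 × 38.59 = 254.5 kg O₂/d.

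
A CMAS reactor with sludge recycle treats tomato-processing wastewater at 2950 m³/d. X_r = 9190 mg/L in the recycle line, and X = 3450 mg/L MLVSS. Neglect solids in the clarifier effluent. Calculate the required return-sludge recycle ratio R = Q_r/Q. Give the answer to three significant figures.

Solids balance on the clarifier gives (1+R)X = R·X_r, so R = X/(X_r − X) = 3450 / (9190 − 3450) = 0.6010.

R ≈ 0.601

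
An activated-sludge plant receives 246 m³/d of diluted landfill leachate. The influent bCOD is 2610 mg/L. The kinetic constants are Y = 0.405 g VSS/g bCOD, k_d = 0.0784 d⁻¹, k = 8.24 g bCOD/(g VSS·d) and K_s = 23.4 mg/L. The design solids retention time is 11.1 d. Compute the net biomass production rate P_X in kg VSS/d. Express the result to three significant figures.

From the Monod/SRT balance for a CMAS, S = K_s·(1+k_d θ_c)/[θ_c·(Y k − k_d) − 1] = 23.4 × (1 + 0.0784 × 11.1) / [11.1 × (0.405 × 8.24 − 0.0784) − 1] = 43.76 / 35.17 = 1.244 mg/L.
Y_obs = Y / (1 + k_d θ_c) = 0.405 / (1 + 0.0784 × 11.1) = 0.405 / 1.870 = 0.2165.
ΔS = 2610 − 1.24 = 2609 mg/L, so the substrate removal rate is 246 × 2609/1000 = 641.8 kg bCOD/d.
Net biomass production P_X = Y_obs × Q·(S₀ − S) = 0.2165 × 641.8 = 139.0 kg VSS/d.

P_X ≈ 139 kg VSS/d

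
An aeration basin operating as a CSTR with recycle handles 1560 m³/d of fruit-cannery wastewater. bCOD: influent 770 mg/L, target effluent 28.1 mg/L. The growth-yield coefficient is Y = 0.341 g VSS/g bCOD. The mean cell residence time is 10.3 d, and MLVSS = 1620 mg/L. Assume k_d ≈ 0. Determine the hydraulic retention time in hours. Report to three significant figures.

With k_d = 0 the design equation reduces to V = Y Q (S₀−S) θ_c / X = 0.341 × 1560 × (770 − 28.1) × 10.3 / 1620 = 2509 m³.
HRT = V/Q = 2509 m³ / 1560 m³·d⁻¹ = 1.609 d × 24 = 38.60 h.

τ ≈ 38.6 h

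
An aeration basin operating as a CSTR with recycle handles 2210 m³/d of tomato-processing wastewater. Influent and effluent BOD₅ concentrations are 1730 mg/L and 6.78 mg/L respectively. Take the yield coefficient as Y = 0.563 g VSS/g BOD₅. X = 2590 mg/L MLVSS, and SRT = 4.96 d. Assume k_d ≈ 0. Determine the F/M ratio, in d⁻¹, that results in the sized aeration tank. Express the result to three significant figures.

F/M ≈ 0.360 d⁻¹

With k_d = 0 the design equation reduces to V = Y Q (S₀−S) θ_c / X = 0.563 × 2210 × (1730 − 6.78) × 4.96 / 2590 = 4106 m³.
Food-to-microorganism ratio F/M = Q S₀ / (V X) = 2210 × 1730 / (4106 × 2590) = 0.3595 d⁻¹.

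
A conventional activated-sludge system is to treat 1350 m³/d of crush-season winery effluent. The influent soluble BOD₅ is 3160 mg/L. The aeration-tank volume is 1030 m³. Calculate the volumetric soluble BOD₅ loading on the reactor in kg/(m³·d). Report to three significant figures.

L_v ≈ 4.14 kg soluble BOD₅/(m³·d)

Applied soluble BOD₅ load per unit volume = Q·S₀/V = (1350 × 3160/1000)/1030 = 4.142 kg soluble BOD₅·m⁻³·d⁻¹.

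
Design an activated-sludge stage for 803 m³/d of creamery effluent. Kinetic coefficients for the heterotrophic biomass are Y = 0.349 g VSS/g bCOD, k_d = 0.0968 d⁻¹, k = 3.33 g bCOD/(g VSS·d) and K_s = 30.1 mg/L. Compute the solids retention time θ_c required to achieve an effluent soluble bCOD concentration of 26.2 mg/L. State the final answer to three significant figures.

θ_c ≈ 2.25 d

From 1/θ_c = Y·k·S/(K_s + S) − k_d: Y·k·S/(K_s+S) = 0.349 × 3.33 × 26.2 / (30.1 + 26.2) = 0.5408 d⁻¹.
θ_c = 1/(μ − k_d) = 1/(0.5408 − 0.0968) = 1/0.4440 = 2.252 d.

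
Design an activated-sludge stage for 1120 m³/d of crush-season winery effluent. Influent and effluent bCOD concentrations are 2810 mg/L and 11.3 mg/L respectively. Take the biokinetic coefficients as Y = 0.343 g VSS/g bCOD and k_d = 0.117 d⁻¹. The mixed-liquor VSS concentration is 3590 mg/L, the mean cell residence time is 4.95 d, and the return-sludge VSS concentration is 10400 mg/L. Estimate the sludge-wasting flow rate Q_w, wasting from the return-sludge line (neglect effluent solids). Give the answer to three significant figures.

Q_w ≈ 65.5 m³/d

From the SRT design equation V = Y Q (S₀−S) θ_c / [X (1 + k_d θ_c)] = 0.343 × 1120 × (2810 − 11.3) × 4.95 / [3590 × (1 + 0.117 × 4.95)] = 5.32×10^6 / 5669 = 938.8 m³.
Q_w = (V·X)/(θ_c X_r) = 938.8 × 3590 / (4.95 × 10400) = 65.47 m³/d.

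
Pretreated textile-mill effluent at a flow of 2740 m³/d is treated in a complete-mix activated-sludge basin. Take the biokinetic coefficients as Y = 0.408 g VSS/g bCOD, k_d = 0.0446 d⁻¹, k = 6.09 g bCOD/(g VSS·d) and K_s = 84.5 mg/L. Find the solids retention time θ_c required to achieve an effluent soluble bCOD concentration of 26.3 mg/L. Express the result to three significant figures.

θ_c ≈ 1.83 d

At the target effluent, Y k S/(K_s+S) = 0.408×6.09×26.3/110.8 = 0.5898 d⁻¹.
θ_c = 1/(μ − k_d) = 1/(0.5898 − 0.0446) = 1/0.5452 = 1.834 d.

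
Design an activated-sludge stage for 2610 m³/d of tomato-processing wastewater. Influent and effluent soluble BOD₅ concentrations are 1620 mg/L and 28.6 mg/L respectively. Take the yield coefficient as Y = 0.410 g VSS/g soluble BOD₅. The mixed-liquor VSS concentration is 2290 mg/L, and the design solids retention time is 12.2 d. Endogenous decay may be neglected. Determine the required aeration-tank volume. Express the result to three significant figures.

V ≈ 9070 m³

With k_d = 0 the design equation reduces to V = Y Q (S₀−S) θ_c / X = 0.410 × 2610 × (1620 − 28.6) × 12.2 / 2290 = 9073 m³.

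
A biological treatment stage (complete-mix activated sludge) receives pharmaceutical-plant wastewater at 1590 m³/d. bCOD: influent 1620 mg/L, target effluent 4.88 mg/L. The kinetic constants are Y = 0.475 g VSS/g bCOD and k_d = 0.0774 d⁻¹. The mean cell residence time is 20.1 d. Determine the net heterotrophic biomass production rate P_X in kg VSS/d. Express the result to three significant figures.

Observed yield with endogenous decay: Y_obs = Y / (1 + k_d·θ_c) = 0.475 / (1 + 0.0774 × 20.1) = 0.475 / 2.556 = 0.1859 g VSS/g bCOD.
Substrate removed = Q·(S₀ − S) = 1590 m³/d × (1620 − 4.88) g/m³ = 2.57×10^6 g/d = 2568 kg/d.
P_X = Y_obs · Q(S₀ − S) = 0.1859 × 2568 = 477.3 kg VSS/d.

P_X ≈ 477 kg VSS/d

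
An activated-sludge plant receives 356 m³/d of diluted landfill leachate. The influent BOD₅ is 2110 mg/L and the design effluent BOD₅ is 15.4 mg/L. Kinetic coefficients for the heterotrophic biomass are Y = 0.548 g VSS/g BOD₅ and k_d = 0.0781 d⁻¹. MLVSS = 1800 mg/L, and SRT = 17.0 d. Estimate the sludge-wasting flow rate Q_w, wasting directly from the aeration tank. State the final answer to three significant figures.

Q_w ≈ 97.5 m³/d

Steady-state biomass mass balance: V·X·(1 + k_d·θ_c) = Y·Q·(S₀ − S)·θ_c, so V = 0.548 × 356 × (2110 − 15.4) × 17.0 / [1800 × (1 + 0.0781 × 17.0)] = 6.95×10^6 / 4190 = 1658 m³.
Wasting from the aeration tank: Q_w = V / θ_c = 1658 / 17.0 = 97.53 m³/d.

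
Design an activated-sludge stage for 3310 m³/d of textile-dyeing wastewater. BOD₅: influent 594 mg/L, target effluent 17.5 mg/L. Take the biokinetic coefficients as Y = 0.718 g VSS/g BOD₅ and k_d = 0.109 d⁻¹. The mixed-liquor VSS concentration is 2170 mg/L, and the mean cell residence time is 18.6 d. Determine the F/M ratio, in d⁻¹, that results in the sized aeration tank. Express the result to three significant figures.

Rearranging the biomass balance for a CMAS with decay, V = Y·Q·ΔS·θ_c / [X·(1+k_d θ_c)] = 0.718 × 3310 × (594 − 17.5) × 18.6 / [2170 × (1 + 0.109 × 18.6)] = 2.55×10^7 / 6569 = 3879 m³.
F/M = Q·S₀ / (V·X) = 3310 × 594 / (3879 × 2170) = 0.2336 g BOD₅·(g VSS·d)⁻¹.

F/M ≈ 0.234 d⁻¹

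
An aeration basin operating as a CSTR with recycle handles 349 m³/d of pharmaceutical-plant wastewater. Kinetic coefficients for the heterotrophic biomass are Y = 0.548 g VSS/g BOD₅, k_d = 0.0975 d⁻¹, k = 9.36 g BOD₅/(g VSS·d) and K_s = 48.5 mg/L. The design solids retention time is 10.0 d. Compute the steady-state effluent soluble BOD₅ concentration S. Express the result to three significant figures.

S ≈ 1.94 mg/L

Effluent substrate depends only on kinetics and SRT: S = K_s(1 + k_d θ_c) / [θ_c(Yk − k_d) − 1] = 48.5 × (1 + 0.0975 × 10.0) / [10.0 × (0.548 × 9.36 − 0.0975) − 1] = 95.79 / 49.32 = 1.942 mg/L.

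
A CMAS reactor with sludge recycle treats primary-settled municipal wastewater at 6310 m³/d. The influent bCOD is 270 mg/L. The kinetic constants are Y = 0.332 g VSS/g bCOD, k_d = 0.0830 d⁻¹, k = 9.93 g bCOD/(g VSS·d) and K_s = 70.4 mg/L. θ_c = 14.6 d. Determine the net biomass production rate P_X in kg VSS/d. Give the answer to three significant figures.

Effluent substrate depends only on kinetics and SRT: S = K_s(1 + k_d θ_c) / [θ_c(Yk − k_d) − 1] = 70.4 × (1 + 0.0830 × 14.6) / [14.6 × (0.332 × 9.93 − 0.0830) − 1] = 155.7 / 45.92 = 3.391 mg/L.
Correct the yield for decay: Y_obs = Y/(1 + k_d θ_c) = 0.332 / (1 + 0.0830 × 14.6) = 0.332 / 2.212 = 0.1501.
Mass of bCOD removed per day: Q(S₀ − S) = 6310 × 266.6 g/m³ = 1682 kg/d.
P_X = Y_obs · Q(S₀ − S) = 0.1501 × 1682 = 252.5 kg VSS/d.

P_X ≈ 253 kg VSS/d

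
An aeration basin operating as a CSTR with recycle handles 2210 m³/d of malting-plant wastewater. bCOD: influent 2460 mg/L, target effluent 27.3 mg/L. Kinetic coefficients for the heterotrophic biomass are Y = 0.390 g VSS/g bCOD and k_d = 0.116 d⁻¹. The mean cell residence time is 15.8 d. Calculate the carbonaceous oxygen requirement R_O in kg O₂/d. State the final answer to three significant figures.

Observed yield with endogenous decay: Y_obs = Y / (1 + k_d·θ_c) = 0.390 / (1 + 0.116 × 15.8) = 0.390 / 2.833 = 0.1377 g VSS/g bCOD.
Mass of bCOD removed per day: Q(S₀ − S) = 2210 × 2433 g/m³ = 5376 kg/d.
Biomass synthesised: P_X = Y_obs × 5376 = 740.2 kg VSS/d.
Carbonaceous O₂ demand = substrate oxidised − cell-mass equivalent = 5376 − 1.42 × 740.2 = 4325 kg O₂/d.

R_O ≈ 4330 kg O₂/d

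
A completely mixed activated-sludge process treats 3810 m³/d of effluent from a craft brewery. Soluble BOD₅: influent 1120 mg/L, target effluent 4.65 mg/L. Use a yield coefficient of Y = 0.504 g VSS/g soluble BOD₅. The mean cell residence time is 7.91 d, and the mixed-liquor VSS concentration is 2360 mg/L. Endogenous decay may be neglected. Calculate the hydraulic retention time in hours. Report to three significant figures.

τ ≈ 45.2 h

Biomass mass balance (decay neglected): V·X = Y·Q·(S₀ − S)·θ_c, so V = 0.504 × 3810 × (1120 − 4.65) × 7.91 / 2360 = 7178 m³.
τ = V/Q = 7178/3810 = 1.884 d, or 45.22 h.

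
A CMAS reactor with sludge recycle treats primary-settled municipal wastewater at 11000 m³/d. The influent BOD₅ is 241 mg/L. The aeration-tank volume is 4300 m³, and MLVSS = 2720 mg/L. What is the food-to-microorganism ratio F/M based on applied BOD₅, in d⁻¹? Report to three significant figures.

F/M ≈ 0.227 d⁻¹

F/M = applied load / biomass = Q·S₀/(V·X) = 11000 × 241 / (4300 × 2720) = 0.2267 d⁻¹.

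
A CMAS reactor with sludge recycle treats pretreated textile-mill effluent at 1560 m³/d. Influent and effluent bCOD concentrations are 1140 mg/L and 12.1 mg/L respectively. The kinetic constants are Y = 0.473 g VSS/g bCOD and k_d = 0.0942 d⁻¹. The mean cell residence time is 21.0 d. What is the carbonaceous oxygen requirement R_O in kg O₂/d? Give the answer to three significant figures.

Y_obs = Y / (1 + k_d θ_c) = 0.473 / (1 + 0.0942 × 21.0) = 0.473 / 2.978 = 0.1588.
ΔS = 1140 − 12.1 = 1128 mg/L, so the substrate removal rate is 1560 × 1128/1000 = 1760 kg bCOD/d.
Biomass synthesised: P_X = Y_obs × 1760 = 279.4 kg VSS/d.
R_O = Q·(S₀ − S) − 1.42·P_X = 1760 − 1.42 × 279.4 = 1363 kg O₂/d.

R_O ≈ 1360 kg O₂/d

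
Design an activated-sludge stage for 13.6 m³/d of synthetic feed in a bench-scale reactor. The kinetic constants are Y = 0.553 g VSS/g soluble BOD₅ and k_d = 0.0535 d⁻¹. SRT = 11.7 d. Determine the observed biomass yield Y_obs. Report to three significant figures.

Y_obs ≈ 0.340 g VSS/g soluble BOD₅

Y_obs = Y / (1 + k_d θ_c) = 0.553 / (1 + 0.0535 × 11.7) = 0.553 / 1.626 = 0.3401.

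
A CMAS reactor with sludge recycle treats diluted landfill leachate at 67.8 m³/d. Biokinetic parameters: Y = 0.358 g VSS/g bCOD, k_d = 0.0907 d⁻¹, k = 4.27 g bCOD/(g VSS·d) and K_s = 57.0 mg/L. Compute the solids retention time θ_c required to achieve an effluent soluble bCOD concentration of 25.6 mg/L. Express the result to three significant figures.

From 1/θ_c = Y·k·S/(K_s + S) − k_d: Y·k·S/(K_s+S) = 0.358 × 4.27 × 25.6 / (57.0 + 25.6) = 0.4738 d⁻¹.
Then 1/θ_c = μ − k_d = 0.4738 − 0.0907 = 0.3831 d⁻¹, giving θ_c = 2.610 d.

θ_c ≈ 2.61 d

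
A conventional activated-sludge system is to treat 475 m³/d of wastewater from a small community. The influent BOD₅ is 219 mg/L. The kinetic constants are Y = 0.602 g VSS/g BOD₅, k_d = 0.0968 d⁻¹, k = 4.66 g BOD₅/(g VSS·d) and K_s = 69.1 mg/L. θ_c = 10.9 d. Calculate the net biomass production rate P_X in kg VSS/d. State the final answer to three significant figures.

Effluent substrate depends only on kinetics and SRT: S = K_s(1 + k_d θ_c) / [θ_c(Yk − k_d) − 1] = 69.1 × (1 + 0.0968 × 10.9) / [10.9 × (0.602 × 4.66 − 0.0968) − 1] = 142.0 / 28.52 = 4.979 mg/L.
The observed yield is Y_obs = Y/(1 + k_d·θ_c) = 0.602 / (1 + 0.0968 × 10.9) = 0.602 / 2.055 = 0.2929 g VSS per g BOD₅ removed.
ΔS = 219 − 4.98 = 214.0 mg/L, so the substrate removal rate is 475 × 214.0/1000 = 101.7 kg BOD₅/d.
So the net sludge growth is P_X = 0.2929 × 101.7 = 29.78 kg VSS/d.

P_X ≈ 29.8 kg VSS/d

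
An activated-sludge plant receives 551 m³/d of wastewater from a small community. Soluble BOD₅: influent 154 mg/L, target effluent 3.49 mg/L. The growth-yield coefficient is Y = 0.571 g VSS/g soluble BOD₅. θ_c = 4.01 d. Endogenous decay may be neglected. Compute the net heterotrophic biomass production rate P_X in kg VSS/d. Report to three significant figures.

Since k_d ≈ 0, Y_obs = Y = 0.571 g VSS/g soluble BOD₅.
Q·(S₀ − S) = 551 × (154 − 3.49) × 10⁻³ = 82.93 kg/d removed.
So the net sludge growth is P_X = 0.5710 × 82.93 = 47.35 kg VSS/d.

P_X ≈ 47.4 kg VSS/d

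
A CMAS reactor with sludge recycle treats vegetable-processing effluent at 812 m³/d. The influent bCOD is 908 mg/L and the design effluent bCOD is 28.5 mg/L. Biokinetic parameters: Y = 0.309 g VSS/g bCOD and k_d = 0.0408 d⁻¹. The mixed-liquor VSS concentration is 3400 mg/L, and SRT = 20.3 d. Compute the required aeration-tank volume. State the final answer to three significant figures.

Steady-state biomass mass balance: V·X·(1 + k_d·θ_c) = Y·Q·(S₀ − S)·θ_c, so V = 0.309 × 812 × (908 − 28.5) × 20.3 / [3400 × (1 + 0.0408 × 20.3)] = 4.48×10^6 / 6216 = 720.7 m³.

V ≈ 721 m³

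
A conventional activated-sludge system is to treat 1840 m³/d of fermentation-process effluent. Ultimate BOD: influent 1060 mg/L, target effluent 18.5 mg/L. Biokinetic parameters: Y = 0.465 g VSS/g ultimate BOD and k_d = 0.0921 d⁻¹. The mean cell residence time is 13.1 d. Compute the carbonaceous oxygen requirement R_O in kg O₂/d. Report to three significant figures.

R_O ≈ 1340 kg O₂/d

Observed yield with endogenous decay: Y_obs = Y / (1 + k_d·θ_c) = 0.465 / (1 + 0.0921 × 13.1) = 0.465 / 2.207 = 0.2107 g VSS/g ultimate BOD.
Q·(S₀ − S) = 1840 × (1060 − 18.5) × 10⁻³ = 1916 kg/d removed.
P_X = Y_obs·Q·(S₀ − S) = 0.2107 × 1916 = 403.9 kg VSS/d.
R_O = Q·(S₀ − S) − 1.42·P_X = 1916 − 1.42 × 403.9 = 1343 kg O₂/d.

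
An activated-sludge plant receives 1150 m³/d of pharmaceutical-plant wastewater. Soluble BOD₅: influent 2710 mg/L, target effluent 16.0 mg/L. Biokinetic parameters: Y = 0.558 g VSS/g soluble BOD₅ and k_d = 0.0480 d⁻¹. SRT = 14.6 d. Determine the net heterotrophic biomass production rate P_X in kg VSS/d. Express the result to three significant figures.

P_X ≈ 1020 kg VSS/d

The observed yield is Y_obs = Y/(1 + k_d·θ_c) = 0.558 / (1 + 0.0480 × 14.6) = 0.558 / 1.701 = 0.3281 g VSS per g soluble BOD₅ removed.
ΔS = 2710 − 16.0 = 2694 mg/L, so the substrate removal rate is 1150 × 2694/1000 = 3098 kg soluble BOD₅/d.
So the net sludge growth is P_X = 0.3281 × 3098 = 1016 kg VSS/d.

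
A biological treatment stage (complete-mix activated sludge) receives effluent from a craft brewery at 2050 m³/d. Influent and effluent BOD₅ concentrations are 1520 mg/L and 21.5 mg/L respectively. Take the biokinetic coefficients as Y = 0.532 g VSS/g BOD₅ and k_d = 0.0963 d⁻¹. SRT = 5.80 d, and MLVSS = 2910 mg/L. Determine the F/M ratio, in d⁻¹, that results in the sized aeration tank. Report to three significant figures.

Steady-state biomass mass balance: V·X·(1 + k_d·θ_c) = Y·Q·(S₀ − S)·θ_c, so V = 0.532 × 2050 × (1520 − 21.5) × 5.80 / [2910 × (1 + 0.0963 × 5.80)] = 9.48×10^6 / 4535 = 2090 m³.
F/M = applied load / biomass = Q·S₀/(V·X) = 2050 × 1520 / (2090 × 2910) = 0.5123 d⁻¹.

F/M ≈ 0.512 d⁻¹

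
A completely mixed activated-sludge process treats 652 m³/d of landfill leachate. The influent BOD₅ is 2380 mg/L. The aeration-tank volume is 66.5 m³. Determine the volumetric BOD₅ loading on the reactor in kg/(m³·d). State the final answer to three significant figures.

L_v ≈ 23.3 kg BOD₅/(m³·d)

L_v = Q S₀ / V = 652 × 2380 × 10⁻³ / 66.50 = 23.33 kg/(m³·d).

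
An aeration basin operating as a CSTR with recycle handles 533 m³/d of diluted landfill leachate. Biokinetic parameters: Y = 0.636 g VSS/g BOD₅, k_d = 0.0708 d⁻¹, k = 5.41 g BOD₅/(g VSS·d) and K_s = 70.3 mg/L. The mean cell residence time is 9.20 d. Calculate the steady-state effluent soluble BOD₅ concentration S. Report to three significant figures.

From the Monod/SRT balance for a CMAS, S = K_s·(1+k_d θ_c)/[θ_c·(Y k − k_d) − 1] = 70.3 × (1 + 0.0708 × 9.20) / [9.20 × (0.636 × 5.41 − 0.0708) − 1] = 116.1 / 30.00 = 3.869 mg/L.

S ≈ 3.87 mg/L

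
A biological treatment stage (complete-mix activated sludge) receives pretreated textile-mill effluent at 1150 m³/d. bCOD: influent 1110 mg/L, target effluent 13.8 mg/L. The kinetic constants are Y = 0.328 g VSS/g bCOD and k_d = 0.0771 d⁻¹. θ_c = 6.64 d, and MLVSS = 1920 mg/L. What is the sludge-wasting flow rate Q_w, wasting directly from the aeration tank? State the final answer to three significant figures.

Steady-state biomass mass balance: V·X·(1 + k_d·θ_c) = Y·Q·(S₀ − S)·θ_c, so V = 0.328 × 1150 × (1110 − 13.8) × 6.64 / [1920 × (1 + 0.0771 × 6.64)] = 2.75×10^6 / 2903 = 945.8 m³.
For wasting at MLVSS concentration, Q_w = V/θ_c = 945.8/6.64 = 142.4 m³/d.

Q_w ≈ 142 m³/d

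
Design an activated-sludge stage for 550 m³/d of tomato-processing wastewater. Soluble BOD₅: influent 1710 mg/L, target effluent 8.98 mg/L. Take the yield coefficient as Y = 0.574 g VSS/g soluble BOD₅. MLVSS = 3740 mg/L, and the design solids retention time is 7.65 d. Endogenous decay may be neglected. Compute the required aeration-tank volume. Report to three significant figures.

V ≈ 1100 m³

Biomass mass balance (decay neglected): V·X = Y·Q·(S₀ − S)·θ_c, so V = 0.574 × 550 × (1710 − 8.98) × 7.65 / 3740 = 1098 m³.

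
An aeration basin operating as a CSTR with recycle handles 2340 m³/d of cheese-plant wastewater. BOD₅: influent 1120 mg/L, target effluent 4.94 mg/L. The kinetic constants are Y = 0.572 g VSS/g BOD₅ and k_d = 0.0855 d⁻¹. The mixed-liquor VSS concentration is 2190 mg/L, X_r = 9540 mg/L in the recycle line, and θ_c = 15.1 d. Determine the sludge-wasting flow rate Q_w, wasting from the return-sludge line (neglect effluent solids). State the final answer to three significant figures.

Q_w ≈ 68.3 m³/d

Rearranging the biomass balance for a CMAS with decay, V = Y·Q·ΔS·θ_c / [X·(1+k_d θ_c)] = 0.572 × 2340 × (1120 − 4.94) × 15.1 / [2190 × (1 + 0.0855 × 15.1)] = 2.25×10^7 / 5017 = 4492 m³.
θ_c = V·X/(Q_w·X_r) when wasting from the recycle, so Q_w = V·X/(θ_c·X_r) = 4492 × 2190 / (15.1 × 9540) = 68.29 m³/d.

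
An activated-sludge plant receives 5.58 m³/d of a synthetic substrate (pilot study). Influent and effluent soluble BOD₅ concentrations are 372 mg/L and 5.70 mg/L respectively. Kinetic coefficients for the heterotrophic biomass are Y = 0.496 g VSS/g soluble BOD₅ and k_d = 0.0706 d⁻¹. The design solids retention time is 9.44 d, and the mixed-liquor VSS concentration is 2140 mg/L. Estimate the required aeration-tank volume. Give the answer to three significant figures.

V ≈ 2.68 m³

From the SRT design equation V = Y Q (S₀−S) θ_c / [X (1 + k_d θ_c)] = 0.496 × 5.58 × (372 − 5.70) × 9.44 / [2140 × (1 + 0.0706 × 9.44)] = 9.57×10^3 / 3566 = 2.684 m³.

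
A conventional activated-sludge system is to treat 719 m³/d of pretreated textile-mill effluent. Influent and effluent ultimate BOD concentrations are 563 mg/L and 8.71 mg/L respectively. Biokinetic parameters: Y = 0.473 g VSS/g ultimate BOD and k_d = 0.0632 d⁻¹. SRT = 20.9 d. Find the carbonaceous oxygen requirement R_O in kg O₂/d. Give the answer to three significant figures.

The observed yield is Y_obs = Y/(1 + k_d·θ_c) = 0.473 / (1 + 0.0632 × 20.9) = 0.473 / 2.321 = 0.2038 g VSS per g ultimate BOD removed.
Substrate removed = Q·(S₀ − S) = 719 m³/d × (563 − 8.71) g/m³ = 3.99×10^5 g/d = 398.5 kg/d.
Biomass synthesised: P_X = Y_obs × 398.5 = 81.22 kg VSS/d.
R_O = Q·(S₀ − S) − 1.42·P_X = 398.5 − 1.42 × 81.22 = 283.2 kg O₂/d.

R_O ≈ 283 kg O₂/d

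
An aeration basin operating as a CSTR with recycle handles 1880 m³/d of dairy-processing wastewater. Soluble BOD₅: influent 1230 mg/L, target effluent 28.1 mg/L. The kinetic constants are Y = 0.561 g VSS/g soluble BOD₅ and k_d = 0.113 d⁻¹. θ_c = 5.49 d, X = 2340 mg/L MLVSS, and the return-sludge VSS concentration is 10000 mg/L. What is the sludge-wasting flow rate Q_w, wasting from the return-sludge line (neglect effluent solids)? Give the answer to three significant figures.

Q_w ≈ 78.2 m³/d

Rearranging the biomass balance for a CMAS with decay, V = Y·Q·ΔS·θ_c / [X·(1+k_d θ_c)] = 0.561 × 1880 × (1230 − 28.1) × 5.49 / [2340 × (1 + 0.113 × 5.49)] = 6.96×10^6 / 3792 = 1835 m³.
θ_c = V·X/(Q_w·X_r) when wasting from the recycle, so Q_w = V·X/(θ_c·X_r) = 1835 × 2340 / (5.49 × 10000) = 78.23 m³/d.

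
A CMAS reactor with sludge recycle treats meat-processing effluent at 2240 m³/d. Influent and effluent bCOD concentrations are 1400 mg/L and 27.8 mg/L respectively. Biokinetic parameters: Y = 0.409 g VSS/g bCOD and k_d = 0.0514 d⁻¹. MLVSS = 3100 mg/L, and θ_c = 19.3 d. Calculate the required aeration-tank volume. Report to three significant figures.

V ≈ 3930 m³

From the SRT design equation V = Y Q (S₀−S) θ_c / [X (1 + k_d θ_c)] = 0.409 × 2240 × (1400 − 27.8) × 19.3 / [3100 × (1 + 0.0514 × 19.3)] = 2.43×10^7 / 6175 = 3929 m³.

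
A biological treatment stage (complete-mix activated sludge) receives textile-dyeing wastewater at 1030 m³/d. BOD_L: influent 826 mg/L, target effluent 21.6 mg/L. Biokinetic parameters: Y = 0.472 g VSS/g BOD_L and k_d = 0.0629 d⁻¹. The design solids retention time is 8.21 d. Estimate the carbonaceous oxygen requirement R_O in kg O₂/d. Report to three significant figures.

Observed yield with endogenous decay: Y_obs = Y / (1 + k_d·θ_c) = 0.472 / (1 + 0.0629 × 8.21) = 0.472 / 1.516 = 0.3113 g VSS/g BOD_L.
Q·(S₀ − S) = 1030 × (826 − 21.6) × 10⁻³ = 828.5 kg/d removed.
Net sludge production P_X = 0.3113 × 828.5 = 257.9 kg VSS/d.
Carbonaceous O₂ demand = substrate oxidised − cell-mass equivalent = 828.5 − 1.42 × 257.9 = 462.3 kg O₂/d.

R_O ≈ 462 kg O₂/d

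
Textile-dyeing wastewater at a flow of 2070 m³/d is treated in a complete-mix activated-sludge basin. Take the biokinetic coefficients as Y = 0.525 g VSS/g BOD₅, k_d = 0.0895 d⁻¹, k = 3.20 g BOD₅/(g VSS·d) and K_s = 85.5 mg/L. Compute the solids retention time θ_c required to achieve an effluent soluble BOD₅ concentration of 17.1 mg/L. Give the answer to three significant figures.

θ_c ≈ 5.25 d

At the target effluent, Y k S/(K_s+S) = 0.525×3.20×17.1/102.6 = 0.2800 d⁻¹.
θ_c = 1/(μ − k_d) = 1/(0.2800 − 0.0895) = 1/0.1905 = 5.249 d.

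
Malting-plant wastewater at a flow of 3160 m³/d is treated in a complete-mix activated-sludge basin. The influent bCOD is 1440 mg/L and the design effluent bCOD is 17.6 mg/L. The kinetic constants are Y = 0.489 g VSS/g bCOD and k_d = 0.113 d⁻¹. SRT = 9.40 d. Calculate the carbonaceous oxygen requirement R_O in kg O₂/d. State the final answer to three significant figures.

The observed yield is Y_obs = Y/(1 + k_d·θ_c) = 0.489 / (1 + 0.113 × 9.40) = 0.489 / 2.062 = 0.2371 g VSS per g bCOD removed.
ΔS = 1440 − 17.6 = 1422 mg/L, so the substrate removal rate is 3160 × 1422/1000 = 4495 kg bCOD/d.
P_X = Y_obs·Q·(S₀ − S) = 0.2371 × 4495 = 1066 kg VSS/d.
R_O = Q·ΔS − 1.42 P_X = 4495 − 1513 = 2981 kg O₂/d.

R_O ≈ 2980 kg O₂/d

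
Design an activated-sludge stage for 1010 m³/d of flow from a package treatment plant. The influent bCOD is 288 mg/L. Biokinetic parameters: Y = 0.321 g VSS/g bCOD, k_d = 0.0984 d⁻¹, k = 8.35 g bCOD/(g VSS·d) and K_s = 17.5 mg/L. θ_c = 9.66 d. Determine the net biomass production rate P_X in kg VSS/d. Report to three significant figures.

From the Monod/SRT balance for a CMAS, S = K_s·(1+k_d θ_c)/[θ_c·(Y k − k_d) − 1] = 17.5 × (1 + 0.0984 × 9.66) / [9.66 × (0.321 × 8.35 − 0.0984) − 1] = 34.13 / 23.94 = 1.426 mg/L.
Y_obs = Y / (1 + k_d θ_c) = 0.321 / (1 + 0.0984 × 9.66) = 0.321 / 1.951 = 0.1646.
Q·(S₀ − S) = 1010 × (288 − 1.43) × 10⁻³ = 289.4 kg/d removed.
So the net sludge growth is P_X = 0.1646 × 289.4 = 47.63 kg VSS/d.

P_X ≈ 47.6 kg VSS/d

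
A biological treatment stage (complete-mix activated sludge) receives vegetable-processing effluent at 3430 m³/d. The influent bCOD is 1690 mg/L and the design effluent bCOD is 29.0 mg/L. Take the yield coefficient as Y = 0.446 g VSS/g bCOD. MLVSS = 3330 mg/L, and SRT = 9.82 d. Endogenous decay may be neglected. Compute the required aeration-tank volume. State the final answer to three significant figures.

V ≈ 7490 m³

V·X = Y·Q·ΔS·θ_c gives V = 0.446 × 3430 × (1690 − 29.0) × 9.82 / 3330 = 7493 m³.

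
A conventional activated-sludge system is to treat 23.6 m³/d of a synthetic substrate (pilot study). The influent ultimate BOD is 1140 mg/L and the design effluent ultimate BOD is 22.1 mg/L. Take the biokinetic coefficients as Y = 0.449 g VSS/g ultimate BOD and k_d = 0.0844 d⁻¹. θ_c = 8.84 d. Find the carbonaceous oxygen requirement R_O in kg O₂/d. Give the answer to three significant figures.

Correct the yield for decay: Y_obs = Y/(1 + k_d θ_c) = 0.449 / (1 + 0.0844 × 8.84) = 0.449 / 1.746 = 0.2571.
Q·(S₀ − S) = 23.6 × (1140 − 22.1) × 10⁻³ = 26.38 kg/d removed.
Net sludge production P_X = 0.2571 × 26.38 = 6.784 kg VSS/d.
R_O = Q·(S₀ − S) − 1.42·P_X = 26.38 − 1.42 × 6.784 = 16.75 kg O₂/d.

R_O ≈ 16.7 kg O₂/d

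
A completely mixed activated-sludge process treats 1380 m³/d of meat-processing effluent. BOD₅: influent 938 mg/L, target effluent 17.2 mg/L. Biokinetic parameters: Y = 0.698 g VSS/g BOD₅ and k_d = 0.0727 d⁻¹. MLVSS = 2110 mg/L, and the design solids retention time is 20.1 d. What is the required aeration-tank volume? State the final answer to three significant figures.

V ≈ 3430 m³

Steady-state biomass mass balance: V·X·(1 + k_d·θ_c) = Y·Q·(S₀ − S)·θ_c, so V = 0.698 × 1380 × (938 − 17.2) × 20.1 / [2110 × (1 + 0.0727 × 20.1)] = 1.78×10^7 / 5193 = 3433 m³.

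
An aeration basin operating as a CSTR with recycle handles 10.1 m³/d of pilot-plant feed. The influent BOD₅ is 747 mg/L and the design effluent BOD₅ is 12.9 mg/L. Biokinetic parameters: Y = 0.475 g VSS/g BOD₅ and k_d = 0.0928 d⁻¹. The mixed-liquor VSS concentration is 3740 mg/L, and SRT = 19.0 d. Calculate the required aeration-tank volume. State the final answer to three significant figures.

Steady-state biomass mass balance: V·X·(1 + k_d·θ_c) = Y·Q·(S₀ − S)·θ_c, so V = 0.475 × 10.1 × (747 − 12.9) × 19.0 / [3740 × (1 + 0.0928 × 19.0)] = 6.69×10^4 / 10334 = 6.475 m³.

V ≈ 6.48 m³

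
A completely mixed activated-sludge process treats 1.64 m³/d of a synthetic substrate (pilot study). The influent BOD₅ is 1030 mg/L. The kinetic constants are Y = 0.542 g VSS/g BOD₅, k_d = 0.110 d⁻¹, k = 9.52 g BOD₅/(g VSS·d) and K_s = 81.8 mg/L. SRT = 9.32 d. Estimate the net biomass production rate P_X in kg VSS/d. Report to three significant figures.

P_X ≈ 0.450 kg VSS/d

Effluent substrate depends only on kinetics and SRT: S = K_s(1 + k_d θ_c) / [θ_c(Yk − k_d) − 1] = 81.8 × (1 + 0.110 × 9.32) / [9.32 × (0.542 × 9.52 − 0.110) − 1] = 165.7 / 46.06 = 3.596 mg/L.
Y_obs = Y / (1 + k_d θ_c) = 0.542 / (1 + 0.110 × 9.32) = 0.542 / 2.025 = 0.2676.
ΔS = 1030 − 3.60 = 1026 mg/L, so the substrate removal rate is 1.64 × 1026/1000 = 1.683 kg BOD₅/d.
P_X = Y_obs · Q(S₀ − S) = 0.2676 × 1.683 = 0.4505 kg VSS/d.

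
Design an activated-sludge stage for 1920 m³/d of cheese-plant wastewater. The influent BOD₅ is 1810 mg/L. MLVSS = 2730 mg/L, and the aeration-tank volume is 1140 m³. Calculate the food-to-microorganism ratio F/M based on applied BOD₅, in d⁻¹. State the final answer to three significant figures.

F/M ≈ 1.12 d⁻¹

F/M = Q·S₀ / (V·X) = 1920 × 1810 / (1140 × 2730) = 1.117 g BOD₅·(g VSS·d)⁻¹.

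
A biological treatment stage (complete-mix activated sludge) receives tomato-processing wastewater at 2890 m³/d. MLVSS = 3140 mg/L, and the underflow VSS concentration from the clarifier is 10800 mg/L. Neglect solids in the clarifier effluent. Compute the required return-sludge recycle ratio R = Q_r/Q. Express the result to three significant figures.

R = Q_r/Q = X/(X_r − X) = 3140 / (10800 − 3140) = 0.4099.

R ≈ 0.410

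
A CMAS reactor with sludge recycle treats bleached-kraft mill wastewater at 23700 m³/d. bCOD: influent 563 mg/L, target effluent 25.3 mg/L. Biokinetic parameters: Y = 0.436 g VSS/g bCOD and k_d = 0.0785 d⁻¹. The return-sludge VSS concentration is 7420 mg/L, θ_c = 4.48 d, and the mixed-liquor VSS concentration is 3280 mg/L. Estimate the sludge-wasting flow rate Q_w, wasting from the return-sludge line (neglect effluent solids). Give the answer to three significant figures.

Q_w ≈ 554 m³/d

Steady-state biomass mass balance: V·X·(1 + k_d·θ_c) = Y·Q·(S₀ − S)·θ_c, so V = 0.436 × 23700 × (563 − 25.3) × 4.48 / [3280 × (1 + 0.0785 × 4.48)] = 2.49×10^7 / 4434 = 5614 m³.
Wasting from the return line (neglecting effluent solids): Q_w = V·X / (θ_c·X_r) = 5614 × 3280 / (4.48 × 7420) = 554.0 m³/d.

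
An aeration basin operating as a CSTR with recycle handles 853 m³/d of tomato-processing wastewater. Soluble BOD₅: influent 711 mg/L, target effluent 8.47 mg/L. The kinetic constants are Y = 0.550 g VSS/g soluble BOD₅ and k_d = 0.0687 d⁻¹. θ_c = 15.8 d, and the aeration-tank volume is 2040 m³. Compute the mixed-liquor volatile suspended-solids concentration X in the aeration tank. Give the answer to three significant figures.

From V·X·(1 + k_d·θ_c) = Y·Q·(S₀ − S)·θ_c: X = 0.550 × 853 × (711 − 8.47) × 15.8 / [2040 × (1 + 0.0687 × 15.8)] = 1224 mg/L.

X ≈ 1220 mg/L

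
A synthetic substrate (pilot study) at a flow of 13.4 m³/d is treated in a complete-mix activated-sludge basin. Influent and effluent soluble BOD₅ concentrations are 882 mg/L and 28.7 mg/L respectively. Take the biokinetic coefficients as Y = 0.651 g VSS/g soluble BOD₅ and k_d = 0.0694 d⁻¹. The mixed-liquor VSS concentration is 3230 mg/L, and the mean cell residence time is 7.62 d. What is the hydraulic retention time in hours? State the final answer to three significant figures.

τ ≈ 20.6 h

Steady-state biomass mass balance: V·X·(1 + k_d·θ_c) = Y·Q·(S₀ − S)·θ_c, so V = 0.651 × 13.4 × (882 − 28.7) × 7.62 / [3230 × (1 + 0.0694 × 7.62)] = 5.67×10^4 / 4938 = 11.49 m³.
τ = V/Q = 11.49/13.4 = 0.8572 d, or 20.57 h.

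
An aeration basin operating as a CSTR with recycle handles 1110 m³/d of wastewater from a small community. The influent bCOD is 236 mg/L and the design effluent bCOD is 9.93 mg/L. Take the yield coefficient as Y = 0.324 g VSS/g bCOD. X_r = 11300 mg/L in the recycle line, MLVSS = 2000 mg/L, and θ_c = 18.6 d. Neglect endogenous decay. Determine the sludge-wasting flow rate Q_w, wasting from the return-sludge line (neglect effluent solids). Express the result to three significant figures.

With k_d = 0 the design equation reduces to V = Y Q (S₀−S) θ_c / X = 0.324 × 1110 × (236 − 9.93) × 18.6 / 2000 = 756.1 m³.
θ_c = V·X/(Q_w·X_r) when wasting from the recycle, so Q_w = V·X/(θ_c·X_r) = 756.1 × 2000 / (18.6 × 11300) = 7.195 m³/d.

Q_w ≈ 7.20 m³/d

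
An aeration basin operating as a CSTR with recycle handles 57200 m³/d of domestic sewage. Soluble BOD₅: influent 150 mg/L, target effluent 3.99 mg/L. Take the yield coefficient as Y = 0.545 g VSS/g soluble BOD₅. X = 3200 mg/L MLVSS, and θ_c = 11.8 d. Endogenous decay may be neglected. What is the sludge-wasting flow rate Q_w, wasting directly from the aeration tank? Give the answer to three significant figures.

Biomass mass balance (decay neglected): V·X = Y·Q·(S₀ − S)·θ_c, so V = 0.545 × 57200 × (150 − 3.99) × 11.8 / 3200 = 16784 m³.
For wasting at MLVSS concentration, Q_w = V/θ_c = 16784/11.8 = 1422 m³/d.

Q_w ≈ 1420 m³/d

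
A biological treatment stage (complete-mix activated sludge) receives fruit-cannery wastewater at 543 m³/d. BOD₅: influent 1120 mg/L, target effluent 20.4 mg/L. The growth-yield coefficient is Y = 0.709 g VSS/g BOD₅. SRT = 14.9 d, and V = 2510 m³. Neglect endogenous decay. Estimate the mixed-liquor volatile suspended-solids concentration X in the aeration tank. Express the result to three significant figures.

X = Y·Q·ΔS·θ_c / V = 0.709 × 543 × (1120 − 20.4) × 14.9 / 2510 = 2513 mg/L.

X ≈ 2510 mg/L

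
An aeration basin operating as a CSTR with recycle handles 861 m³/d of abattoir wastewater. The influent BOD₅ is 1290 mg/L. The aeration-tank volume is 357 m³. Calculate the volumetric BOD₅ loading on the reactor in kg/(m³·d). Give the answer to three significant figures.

Applied BOD₅ load per unit volume = Q·S₀/V = (861 × 1290/1000)/357.0 = 3.111 kg BOD₅·m⁻³·d⁻¹.

L_v ≈ 3.11 kg BOD₅/(m³·d)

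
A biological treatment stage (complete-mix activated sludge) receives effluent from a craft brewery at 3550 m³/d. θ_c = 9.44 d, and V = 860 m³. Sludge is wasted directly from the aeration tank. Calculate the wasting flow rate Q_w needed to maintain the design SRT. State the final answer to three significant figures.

For wasting at MLVSS concentration, Q_w = V/θ_c = 860.0/9.44 = 91.10 m³/d.

Q_w ≈ 91.1 m³/d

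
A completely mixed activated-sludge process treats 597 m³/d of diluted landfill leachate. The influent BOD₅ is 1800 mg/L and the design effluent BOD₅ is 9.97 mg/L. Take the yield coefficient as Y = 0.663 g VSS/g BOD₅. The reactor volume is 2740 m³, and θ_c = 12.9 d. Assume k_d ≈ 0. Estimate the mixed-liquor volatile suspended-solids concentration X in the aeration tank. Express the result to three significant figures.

X ≈ 3340 mg/L

From V·X = Y·Q·(S₀ − S)·θ_c (decay neglected): X = 0.663 × 597 × (1800 − 9.97) × 12.9 / 2740 = 3336 mg/L.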